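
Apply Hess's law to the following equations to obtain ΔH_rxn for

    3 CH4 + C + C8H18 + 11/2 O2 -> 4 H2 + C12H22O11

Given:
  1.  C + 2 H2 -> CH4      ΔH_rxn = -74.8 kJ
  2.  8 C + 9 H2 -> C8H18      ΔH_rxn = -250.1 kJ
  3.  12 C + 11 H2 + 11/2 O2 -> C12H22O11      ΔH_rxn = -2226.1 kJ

eq. 1 reversed and × 3 (reverse to put CH4 on the reactant side; scale by 3 for the 3 CH4): (-3)·(-74.8) = +224.4 kJ
eq. 2 reversed (C8H18 must end up as a reactant): +250.1 kJ
eq. 3 as written (C12H22O11 already on the product side): -2226.1 kJ
Since enthalpy is a state function, ΔH_rxn = (+224.4) + (+250.1) + (-2226.1) = -1751.6 kJ

ΔH_rxn = -1751.6 kJ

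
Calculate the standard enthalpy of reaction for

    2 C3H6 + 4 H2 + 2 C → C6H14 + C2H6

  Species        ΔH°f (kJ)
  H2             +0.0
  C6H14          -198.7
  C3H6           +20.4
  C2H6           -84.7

Products: 1·(-198.7) + 1·(-84.7) = -283.4
Reactants: 2·(+20.4) + 4·(+0.0) + 2·(+0.0) = +40.8
ΔHrxn = (-283.4) − (+40.8) = -324.2 kJ

ΔHrxn = -324.2 kJ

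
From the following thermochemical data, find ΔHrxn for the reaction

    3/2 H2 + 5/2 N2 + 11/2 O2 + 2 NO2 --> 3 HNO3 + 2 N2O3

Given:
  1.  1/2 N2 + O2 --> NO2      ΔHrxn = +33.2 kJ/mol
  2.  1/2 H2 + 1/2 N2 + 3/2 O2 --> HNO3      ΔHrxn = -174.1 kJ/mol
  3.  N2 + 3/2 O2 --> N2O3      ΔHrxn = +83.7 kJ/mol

eq. 1 reversed and × 2: (-2)·(+33.2) = -66.4 kJ/mol
eq. 2 × 3: (3)·(-174.1) = -522.3 kJ/mol
eq. 3 × 2: (2)·(+83.7) = +167.4 kJ/mol
Summing the manipulated equations, ΔHrxn = (-2)·(+33.2) + (3)·(-174.1) + (2)·(+83.7) = -421.3 kJ/mol

ΔHrxn = -421.3 kJ/mol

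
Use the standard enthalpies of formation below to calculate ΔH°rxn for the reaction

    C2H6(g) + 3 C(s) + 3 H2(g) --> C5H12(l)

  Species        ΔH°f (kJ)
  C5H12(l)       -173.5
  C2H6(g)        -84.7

Products: 1·(-173.5) = -173.5
Reactants: 1·(-84.7) + 3·(+0.0) + 3·(+0.0) = -84.7
ΔH°rxn = (-173.5) − (-84.7) = -88.8 kJ

ΔH°rxn = -88.8 kJ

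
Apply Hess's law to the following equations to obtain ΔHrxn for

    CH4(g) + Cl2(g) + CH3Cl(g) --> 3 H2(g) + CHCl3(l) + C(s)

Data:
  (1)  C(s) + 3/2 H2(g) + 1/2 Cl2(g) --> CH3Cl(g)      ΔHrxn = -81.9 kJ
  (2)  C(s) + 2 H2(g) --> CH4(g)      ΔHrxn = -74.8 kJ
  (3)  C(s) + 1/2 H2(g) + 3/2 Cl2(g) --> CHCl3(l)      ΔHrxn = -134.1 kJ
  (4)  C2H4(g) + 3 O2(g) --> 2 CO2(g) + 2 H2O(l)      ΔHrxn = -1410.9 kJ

(1) reversed (reverse to put CH3Cl(g) on the reactant side): +81.9 kJ
(2) reversed (reverse to put CH4(g) on the reactant side): +74.8 kJ
(3) as written (CHCl3(l) already on the product side): -134.1 kJ
(4): not needed (C2H4(g) appears nowhere else).
ΔHrxn = (+81.9) + (+74.8) + (-134.1) = 22.6 kJ

ΔHrxn = 22.6 kJ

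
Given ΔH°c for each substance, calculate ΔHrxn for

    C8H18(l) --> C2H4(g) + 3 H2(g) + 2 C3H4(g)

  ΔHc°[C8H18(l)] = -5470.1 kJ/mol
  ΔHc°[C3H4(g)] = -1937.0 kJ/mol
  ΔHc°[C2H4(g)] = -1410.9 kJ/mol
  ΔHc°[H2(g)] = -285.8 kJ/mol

ΔHrxn = 672.2 kJ/mol

Using ΔH = Σ nΔHc°(reactants) − Σ nΔHc°(products):
= [1·(-5470.1)] − [1·(-1410.9) + 3·(-285.8) + 2·(-1937.0)]
= 672.2 kJ/mol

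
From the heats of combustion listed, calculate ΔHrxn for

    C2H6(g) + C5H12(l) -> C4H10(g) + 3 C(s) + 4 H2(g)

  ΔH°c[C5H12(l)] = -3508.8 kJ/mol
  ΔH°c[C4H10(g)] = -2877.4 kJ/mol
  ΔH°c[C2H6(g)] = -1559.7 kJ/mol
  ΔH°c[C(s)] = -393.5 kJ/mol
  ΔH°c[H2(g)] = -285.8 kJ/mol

Using ΔH = Σ nΔHc°(reactants) − Σ nΔHc°(products):
= [1·(-1559.7) + 1·(-3508.8)] − [1·(-2877.4) + 3·(-393.5) + 4·(-285.8)]
= 132.6 kJ/mol

ΔHrxn = 132.6 kJ/mol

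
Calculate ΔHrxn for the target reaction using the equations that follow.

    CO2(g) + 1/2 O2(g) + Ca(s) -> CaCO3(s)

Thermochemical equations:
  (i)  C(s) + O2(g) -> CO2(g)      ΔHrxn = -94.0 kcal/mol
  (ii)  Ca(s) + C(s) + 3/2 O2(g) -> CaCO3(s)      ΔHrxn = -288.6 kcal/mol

(i) reversed: +94.0 kcal/mol
(ii) as written: -288.6 kcal/mol
Since enthalpy is a state function, ΔHrxn = (+94.0) + (-288.6) = -194.6 kcal/mol

ΔHrxn = -194.6 kcal/mol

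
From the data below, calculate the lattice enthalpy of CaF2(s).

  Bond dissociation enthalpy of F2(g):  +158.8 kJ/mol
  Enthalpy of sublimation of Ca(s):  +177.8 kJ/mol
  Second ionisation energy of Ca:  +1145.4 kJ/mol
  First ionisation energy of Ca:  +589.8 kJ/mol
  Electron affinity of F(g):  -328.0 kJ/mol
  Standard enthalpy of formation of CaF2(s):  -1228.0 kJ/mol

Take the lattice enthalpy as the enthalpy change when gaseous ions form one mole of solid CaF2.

ΔHf° = 1·ΔHsub + 1·(ΣIE) + 1·D(F2) + 2·EA + U
-1228.0 = 1·(+177.8) + 1·(+1735.2) + 1·(+158.8) + 2·(-328.0) + U
U = -1228.0 − (+1415.8) = -2643.8 kJ/mol

U = -2643.8 kJ/mol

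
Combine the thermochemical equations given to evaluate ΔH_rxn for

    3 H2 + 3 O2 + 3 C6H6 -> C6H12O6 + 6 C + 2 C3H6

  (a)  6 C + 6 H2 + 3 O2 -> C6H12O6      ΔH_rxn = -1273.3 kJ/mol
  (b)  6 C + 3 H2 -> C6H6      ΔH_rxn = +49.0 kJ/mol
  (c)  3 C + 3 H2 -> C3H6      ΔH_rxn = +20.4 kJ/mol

ΔH_rxn = -1379.5 kJ/mol

(a) as written (C6H12O6 already on the product side): -1273.3 kJ/mol
(b) reversed and × 3 (reverse to put C6H6 on the reactant side; scale by 3 for the 3 C6H6): (-3)·(+49.0) = -147.0 kJ/mol
(c) × 2 (scale by 2 for the 2 C3H6): (2)·(+20.4) = +40.8 kJ/mol
ΔH_rxn = (-1273.3) + (-147.0) + (+40.8) = -1379.5 kJ/mol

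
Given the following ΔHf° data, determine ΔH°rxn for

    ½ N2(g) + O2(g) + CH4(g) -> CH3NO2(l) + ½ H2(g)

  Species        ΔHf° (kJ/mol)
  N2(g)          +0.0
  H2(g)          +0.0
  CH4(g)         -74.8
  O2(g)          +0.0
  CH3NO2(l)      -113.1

ΔH°rxn = -38.3 kJ/mol

Products: 1·(-113.1) + 1/2·(+0.0) = -113.1
Reactants: 1/2·(+0.0) + 1·(+0.0) + 1·(-74.8) = -74.8
ΔH°rxn = (-113.1) − (-74.8) = -38.3 kJ/mol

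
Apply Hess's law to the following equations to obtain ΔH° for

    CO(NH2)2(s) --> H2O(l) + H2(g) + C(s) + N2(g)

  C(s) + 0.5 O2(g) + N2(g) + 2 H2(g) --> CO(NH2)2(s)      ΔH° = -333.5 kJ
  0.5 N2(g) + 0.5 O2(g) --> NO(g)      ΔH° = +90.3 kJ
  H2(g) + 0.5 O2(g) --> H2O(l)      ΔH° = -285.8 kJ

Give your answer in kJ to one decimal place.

equation 1 reversed (reverse to put CO(NH2)2(s) on the reactant side): +333.5 kJ
equation 2: not needed (NO(g) appears nowhere else).
equation 3 as written (H2O(l) already on the product side): -285.8 kJ
Since enthalpy is a state function, ΔH° = (-1)·(-333.5) + (1)·(-285.8) = 47.7 kJ

ΔH° = 47.7 kJ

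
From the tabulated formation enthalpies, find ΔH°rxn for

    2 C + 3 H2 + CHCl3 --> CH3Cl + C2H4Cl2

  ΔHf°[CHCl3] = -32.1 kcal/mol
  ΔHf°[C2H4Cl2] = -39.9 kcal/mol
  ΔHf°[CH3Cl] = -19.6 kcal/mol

ΔH°rxn = -27.4 kcal/mol

Products: 1·(-19.6) + 1·(-39.9) = -59.5
Reactants: 2·(+0.0) + 3·(+0.0) + 1·(-32.1) = -32.1
ΔH°rxn = (-59.5) − (-32.1) = -27.4 kcal/mol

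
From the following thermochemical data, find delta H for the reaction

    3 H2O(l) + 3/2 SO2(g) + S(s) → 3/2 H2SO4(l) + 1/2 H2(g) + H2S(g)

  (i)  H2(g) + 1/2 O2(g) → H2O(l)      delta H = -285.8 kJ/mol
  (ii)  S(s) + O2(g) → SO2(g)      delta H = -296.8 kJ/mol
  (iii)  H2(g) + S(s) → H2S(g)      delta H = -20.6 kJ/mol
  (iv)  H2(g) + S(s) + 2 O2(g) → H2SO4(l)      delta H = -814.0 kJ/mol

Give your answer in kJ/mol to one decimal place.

delta H = 61.0 kJ/mol

(i) reversed and × 3: (-3)·(-285.8) = +857.4 kJ/mol
(ii) reversed and × 3/2: (-3/2)·(-296.8) = +445.2 kJ/mol
(iii) as written: -20.6 kJ/mol
(iv) × 3/2: (3/2)·(-814.0) = -1221.0 kJ/mol
Summing the manipulated equations, delta H = (-3)·(-285.8) + (-3/2)·(-296.8) + (1)·(-20.6) + (3/2)·(-814.0) = 61.0 kJ/mol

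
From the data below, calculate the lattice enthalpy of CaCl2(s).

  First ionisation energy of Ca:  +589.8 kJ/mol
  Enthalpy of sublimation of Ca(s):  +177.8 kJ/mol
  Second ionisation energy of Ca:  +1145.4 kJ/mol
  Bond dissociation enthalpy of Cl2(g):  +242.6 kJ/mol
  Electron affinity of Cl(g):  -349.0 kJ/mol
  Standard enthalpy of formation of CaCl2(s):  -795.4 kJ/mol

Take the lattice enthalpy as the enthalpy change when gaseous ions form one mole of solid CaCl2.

U = -2253.0 kJ/mol

ΔHf° = 1·ΔHsub + 1·(ΣIE) + 1·D(Cl2) + 2·EA + U
-795.4 = 1·(+177.8) + 1·(+1735.2) + 1·(+242.6) + 2·(-349.0) + U
U = -795.4 − (+1457.6) = -2253.0 kJ/mol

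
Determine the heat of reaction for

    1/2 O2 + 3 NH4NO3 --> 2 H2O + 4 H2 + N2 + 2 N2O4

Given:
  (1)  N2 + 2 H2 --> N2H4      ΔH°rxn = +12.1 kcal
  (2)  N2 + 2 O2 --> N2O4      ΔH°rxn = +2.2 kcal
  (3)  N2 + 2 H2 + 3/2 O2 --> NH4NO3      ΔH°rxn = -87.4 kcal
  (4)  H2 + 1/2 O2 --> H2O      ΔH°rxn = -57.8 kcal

ΔH°rxn = 151.0 kcal

(1): not needed.
(2) × 2: (2)·(+2.2) = +4.4 kcal
(3) reversed and × 3: (-3)·(-87.4) = +262.2 kcal
(4) × 2: (2)·(-57.8) = -115.6 kcal
Since enthalpy is a state function, ΔH°rxn = (+4.4) + (+262.2) + (-115.6) = 151.0 kcal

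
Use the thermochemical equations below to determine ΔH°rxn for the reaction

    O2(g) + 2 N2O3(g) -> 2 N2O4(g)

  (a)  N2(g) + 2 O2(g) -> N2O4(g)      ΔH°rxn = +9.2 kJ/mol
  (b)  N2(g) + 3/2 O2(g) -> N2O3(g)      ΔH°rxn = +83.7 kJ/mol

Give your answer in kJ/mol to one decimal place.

ΔH°rxn = -149.0 kJ/mol

(a) × 2: (2)·(+9.2) = +18.4 kJ/mol
(b) reversed and × 2: (-2)·(+83.7) = -167.4 kJ/mol
ΔH°rxn = (2)·(+9.2) + (-2)·(+83.7) = -149.0 kJ/mol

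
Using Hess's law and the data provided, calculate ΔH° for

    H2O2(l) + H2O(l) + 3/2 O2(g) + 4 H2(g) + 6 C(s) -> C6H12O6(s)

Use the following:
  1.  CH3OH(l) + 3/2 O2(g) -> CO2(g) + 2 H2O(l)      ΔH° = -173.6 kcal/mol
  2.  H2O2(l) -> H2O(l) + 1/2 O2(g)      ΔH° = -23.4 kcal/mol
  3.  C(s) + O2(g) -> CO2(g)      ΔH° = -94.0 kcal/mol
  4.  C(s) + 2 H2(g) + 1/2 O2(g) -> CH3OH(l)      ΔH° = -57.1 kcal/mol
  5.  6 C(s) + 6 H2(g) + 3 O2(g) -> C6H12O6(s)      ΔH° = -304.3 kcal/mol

eq. 1 reversed: +173.6 kcal/mol
eq. 2 as written (H2O2(l) already on the reactant side): -23.4 kcal/mol
eq. 3 as written: -94.0 kcal/mol
eq. 4 reversed: +57.1 kcal/mol
eq. 5 as written (C6H12O6(s) already on the product side): -304.3 kcal/mol
ΔH° = (-1)·(-173.6) + (1)·(-23.4) + (1)·(-94.0) + (-1)·(-57.1) + (1)·(-304.3) = -191.0 kcal/mol

ΔH° = -191.0 kcal/mol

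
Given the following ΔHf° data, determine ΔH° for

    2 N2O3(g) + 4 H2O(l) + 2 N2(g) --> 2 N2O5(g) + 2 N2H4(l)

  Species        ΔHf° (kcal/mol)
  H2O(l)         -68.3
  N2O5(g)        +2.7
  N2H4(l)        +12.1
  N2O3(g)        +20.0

ΔH°rxn = Σ nΔHf°(products) − Σ nΔHf°(reactants).
Products: 2·(+2.7) + 2·(+12.1) = +29.6
Reactants: 2·(+20.0) + 4·(-68.3) + 2·(+0.0) = -233.2
ΔH° = (+29.6) − (-233.2) = 262.8 kcal/mol

ΔH° = 262.8 kcal/mol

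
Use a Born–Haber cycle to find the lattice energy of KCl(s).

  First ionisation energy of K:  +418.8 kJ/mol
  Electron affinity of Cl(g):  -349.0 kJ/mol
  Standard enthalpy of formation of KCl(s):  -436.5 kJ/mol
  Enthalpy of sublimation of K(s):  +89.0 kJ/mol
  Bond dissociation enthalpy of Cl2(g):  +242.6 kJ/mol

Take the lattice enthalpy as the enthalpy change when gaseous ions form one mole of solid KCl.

ΔHf° = 1·ΔHsub + 1·(ΣIE) + 1/2·D(Cl2) + 1·EA + U
-436.5 = 1·(+89.0) + 1·(+418.8) + 1/2·(+242.6) + 1·(-349.0) + U
U = -436.5 − (+280.1) = -716.6 kJ/mol

U = -716.6 kJ/mol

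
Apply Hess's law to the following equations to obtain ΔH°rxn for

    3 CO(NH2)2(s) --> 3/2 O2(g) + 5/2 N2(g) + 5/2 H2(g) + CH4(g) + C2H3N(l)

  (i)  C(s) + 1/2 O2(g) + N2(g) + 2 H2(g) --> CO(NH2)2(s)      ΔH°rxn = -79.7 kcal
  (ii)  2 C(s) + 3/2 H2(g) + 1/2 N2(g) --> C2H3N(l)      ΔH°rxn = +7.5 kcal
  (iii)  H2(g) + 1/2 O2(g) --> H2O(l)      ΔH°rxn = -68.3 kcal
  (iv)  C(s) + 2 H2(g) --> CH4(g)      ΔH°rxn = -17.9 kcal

(i) reversed and × 3: (-3)·(-79.7) = +239.1 kcal
(ii) as written: +7.5 kcal
(iii): not needed.
(iv) as written: -17.9 kcal
ΔH°rxn = (+239.1) + (+7.5) + (-17.9) = 228.7 kcal

ΔH°rxn = 228.7 kcal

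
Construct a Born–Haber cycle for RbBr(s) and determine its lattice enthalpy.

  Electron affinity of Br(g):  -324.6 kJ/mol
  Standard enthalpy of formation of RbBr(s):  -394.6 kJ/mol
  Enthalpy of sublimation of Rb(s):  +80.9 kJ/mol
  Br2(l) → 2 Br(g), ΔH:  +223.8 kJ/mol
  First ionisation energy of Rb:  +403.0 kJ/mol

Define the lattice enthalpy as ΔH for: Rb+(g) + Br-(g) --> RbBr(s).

U = -665.8 kJ/mol

ΔHf° = 1·ΔHsub + 1·(ΣIE) + 1/2·D(Br2) + 1·EA + U
-394.6 = 1·(+80.9) + 1·(+403.0) + 1/2·(+223.8) + 1·(-324.6) + U
U = -394.6 − (+271.2) = -665.8 kJ/mol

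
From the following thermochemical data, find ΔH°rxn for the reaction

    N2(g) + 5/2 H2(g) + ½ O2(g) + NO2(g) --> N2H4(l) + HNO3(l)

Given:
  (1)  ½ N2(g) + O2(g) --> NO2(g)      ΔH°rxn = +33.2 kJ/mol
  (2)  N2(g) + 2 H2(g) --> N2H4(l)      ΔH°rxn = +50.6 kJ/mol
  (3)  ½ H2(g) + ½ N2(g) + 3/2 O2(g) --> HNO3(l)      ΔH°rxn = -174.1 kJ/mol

(1) reversed (NO2(g) must end up as a reactant): -33.2 kJ/mol
(2) as written (N2H4(l) already on the product side): +50.6 kJ/mol
(3) as written (HNO3(l) already on the product side): -174.1 kJ/mol
Since enthalpy is a state function, ΔH°rxn = (-1)·(+33.2) + (1)·(+50.6) + (1)·(-174.1) = -156.7 kJ/mol

ΔH°rxn = -156.7 kJ/mol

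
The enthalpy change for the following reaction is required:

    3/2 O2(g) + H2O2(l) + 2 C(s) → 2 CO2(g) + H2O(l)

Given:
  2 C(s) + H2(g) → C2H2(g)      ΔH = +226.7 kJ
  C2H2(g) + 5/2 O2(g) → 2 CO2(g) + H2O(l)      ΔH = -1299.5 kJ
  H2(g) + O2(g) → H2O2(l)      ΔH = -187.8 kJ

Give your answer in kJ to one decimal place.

equation 1 as written (C(s) already on the reactant side): +226.7 kJ
equation 2 as written (CO2(g) already on the product side): -1299.5 kJ
equation 3 reversed (reverse to put H2O2(l) on the reactant side): +187.8 kJ
ΔH = (1)·(+226.7) + (1)·(-1299.5) + (-1)·(-187.8) = -885.0 kJ

ΔH = -885.0 kJ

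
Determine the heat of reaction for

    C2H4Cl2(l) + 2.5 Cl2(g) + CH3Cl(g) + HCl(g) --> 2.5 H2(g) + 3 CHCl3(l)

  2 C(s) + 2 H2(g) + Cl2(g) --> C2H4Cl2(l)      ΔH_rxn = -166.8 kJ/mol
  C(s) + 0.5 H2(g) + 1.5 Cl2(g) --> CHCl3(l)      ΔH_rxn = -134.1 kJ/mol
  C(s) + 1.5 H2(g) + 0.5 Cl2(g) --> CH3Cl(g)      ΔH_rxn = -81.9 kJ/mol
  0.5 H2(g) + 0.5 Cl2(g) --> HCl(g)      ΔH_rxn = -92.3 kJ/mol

equation 1 reversed: +166.8 kJ/mol
equation 2 × 3: (3)·(-134.1) = -402.3 kJ/mol
equation 3 reversed: +81.9 kJ/mol
equation 4 reversed: +92.3 kJ/mol
Summing the manipulated equations, ΔH_rxn = (-1)·(-166.8) + (3)·(-134.1) + (-1)·(-81.9) + (-1)·(-92.3) = -61.3 kJ/mol

ΔH_rxn = -61.3 kJ/mol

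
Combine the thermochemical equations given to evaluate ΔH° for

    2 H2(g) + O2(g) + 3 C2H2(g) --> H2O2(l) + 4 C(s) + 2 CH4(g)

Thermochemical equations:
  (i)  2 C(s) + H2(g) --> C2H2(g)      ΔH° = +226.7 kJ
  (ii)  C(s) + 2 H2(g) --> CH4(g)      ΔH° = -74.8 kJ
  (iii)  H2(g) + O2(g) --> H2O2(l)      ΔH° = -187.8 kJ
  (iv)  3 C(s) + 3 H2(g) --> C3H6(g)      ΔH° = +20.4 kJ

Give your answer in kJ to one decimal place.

ΔH° = -1017.5 kJ

(i) reversed and × 3: (-3)·(+226.7) = -680.1 kJ
(ii) × 2: (2)·(-74.8) = -149.6 kJ
(iii) as written: -187.8 kJ
(iv): not needed.
Since enthalpy is a state function, ΔH° = (-3)·(+226.7) + (2)·(-74.8) + (1)·(-187.8) = -1017.5 kJ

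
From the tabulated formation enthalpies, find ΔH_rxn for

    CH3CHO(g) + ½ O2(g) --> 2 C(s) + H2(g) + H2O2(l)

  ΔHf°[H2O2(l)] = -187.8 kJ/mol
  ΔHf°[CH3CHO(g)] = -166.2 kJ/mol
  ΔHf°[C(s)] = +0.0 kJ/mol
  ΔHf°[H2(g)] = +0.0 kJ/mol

Products: 2·(+0.0) + 1·(+0.0) + 1·(-187.8) = -187.8
Reactants: 1·(-166.2) + 1/2·(+0.0) = -166.2
ΔH_rxn = (-187.8) − (-166.2) = -21.6 kJ/mol

ΔH_rxn = -21.6 kJ/mol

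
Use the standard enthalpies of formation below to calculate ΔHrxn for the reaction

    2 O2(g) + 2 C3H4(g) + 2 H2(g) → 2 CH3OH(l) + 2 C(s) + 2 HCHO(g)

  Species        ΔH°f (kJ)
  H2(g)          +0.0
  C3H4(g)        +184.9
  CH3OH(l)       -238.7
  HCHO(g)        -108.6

Products: 2·(-238.7) + 2·(+0.0) + 2·(-108.6) = -694.6
Reactants: 2·(+0.0) + 2·(+184.9) + 2·(+0.0) = +369.8
ΔHrxn = (-694.6) − (+369.8) = -1064.4 kJ

ΔHrxn = -1064.4 kJ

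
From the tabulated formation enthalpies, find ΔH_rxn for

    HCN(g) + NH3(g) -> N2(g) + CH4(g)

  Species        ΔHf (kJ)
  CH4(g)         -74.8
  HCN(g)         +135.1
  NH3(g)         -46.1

Products: 1·(+0.0) + 1·(-74.8) = -74.8
Reactants: 1·(+135.1) + 1·(-46.1) = +89.0
ΔH_rxn = (-74.8) − (+89.0) = -163.8 kJ

ΔH_rxn = -163.8 kJ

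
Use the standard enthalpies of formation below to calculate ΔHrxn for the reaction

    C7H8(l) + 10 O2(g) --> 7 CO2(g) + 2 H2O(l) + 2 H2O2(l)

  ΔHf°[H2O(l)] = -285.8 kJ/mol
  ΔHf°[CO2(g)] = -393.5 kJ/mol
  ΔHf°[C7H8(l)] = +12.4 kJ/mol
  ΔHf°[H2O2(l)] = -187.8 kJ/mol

ΔHrxn = -3714.1 kJ/mol

ΔH°rxn = Σ nΔHf°(products) − Σ nΔHf°(reactants).
Products: 7·(-393.5) + 2·(-285.8) + 2·(-187.8) = -3701.7
Reactants: 1·(+12.4) + 10·(+0.0) = +12.4
ΔHrxn = (-3701.7) − (+12.4) = -3714.1 kJ/mol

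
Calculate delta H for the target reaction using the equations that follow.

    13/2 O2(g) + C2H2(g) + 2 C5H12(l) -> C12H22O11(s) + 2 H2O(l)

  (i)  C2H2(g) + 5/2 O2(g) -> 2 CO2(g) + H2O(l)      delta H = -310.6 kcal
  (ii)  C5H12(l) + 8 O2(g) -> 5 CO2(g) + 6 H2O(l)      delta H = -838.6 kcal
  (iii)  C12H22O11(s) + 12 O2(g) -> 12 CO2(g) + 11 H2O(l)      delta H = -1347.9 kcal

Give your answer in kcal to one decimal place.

delta H = -639.9 kcal

(i) as written: -310.6 kcal
(ii) × 2: (2)·(-838.6) = -1677.2 kcal
(iii) reversed: +1347.9 kcal
Summing the manipulated equations, delta H = (-310.6) + (-1677.2) + (+1347.9) = -639.9 kcal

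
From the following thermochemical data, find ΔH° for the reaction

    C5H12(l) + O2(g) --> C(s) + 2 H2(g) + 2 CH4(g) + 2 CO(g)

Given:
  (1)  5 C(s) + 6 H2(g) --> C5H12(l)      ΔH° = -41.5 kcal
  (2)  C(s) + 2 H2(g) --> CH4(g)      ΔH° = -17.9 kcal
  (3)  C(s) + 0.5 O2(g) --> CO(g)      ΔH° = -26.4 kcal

ΔH° = -47.1 kcal

(1) reversed (C5H12(l) must end up as a reactant): +41.5 kcal
(2) × 2 (scale by 2 for the 2 CH4(g)): (2)·(-17.9) = -35.8 kcal
(3) × 2 (×2 to match 2 CO(g) in the target): (2)·(-26.4) = -52.8 kcal
Summing the manipulated equations, ΔH° = (-1)·(-41.5) + (2)·(-17.9) + (2)·(-26.4) = -47.1 kcal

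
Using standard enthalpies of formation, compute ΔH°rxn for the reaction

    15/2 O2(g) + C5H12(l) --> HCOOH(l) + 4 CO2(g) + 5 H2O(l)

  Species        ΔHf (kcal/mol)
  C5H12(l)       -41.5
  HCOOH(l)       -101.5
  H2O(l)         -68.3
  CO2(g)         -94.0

Products: 1·(-101.5) + 4·(-94.0) + 5·(-68.3) = -819.0
Reactants: 15/2·(+0.0) + 1·(-41.5) = -41.5
ΔH°rxn = (-819.0) − (-41.5) = -777.5 kcal/mol

ΔH°rxn = -777.5 kcal/mol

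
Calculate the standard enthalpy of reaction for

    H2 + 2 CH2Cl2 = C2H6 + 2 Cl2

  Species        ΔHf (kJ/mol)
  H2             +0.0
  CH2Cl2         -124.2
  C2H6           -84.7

ΔH°rxn = Σ nΔHf°(products) − Σ nΔHf°(reactants).
Products: 1·(-84.7) + 2·(+0.0) = -84.7
Reactants: 1·(+0.0) + 2·(-124.2) = -248.4
ΔH° = (-84.7) − (-248.4) = 163.7 kJ/mol

ΔH° = 163.7 kJ/mol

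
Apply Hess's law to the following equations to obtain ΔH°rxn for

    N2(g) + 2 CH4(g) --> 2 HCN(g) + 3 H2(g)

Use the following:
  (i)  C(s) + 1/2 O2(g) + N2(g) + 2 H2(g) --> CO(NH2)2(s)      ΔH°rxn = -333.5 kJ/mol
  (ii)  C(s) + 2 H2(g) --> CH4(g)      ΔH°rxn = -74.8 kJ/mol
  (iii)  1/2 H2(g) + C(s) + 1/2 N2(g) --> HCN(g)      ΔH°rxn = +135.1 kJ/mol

(i): not needed.
(ii) reversed and × 2: (-2)·(-74.8) = +149.6 kJ/mol
(iii) × 2: (2)·(+135.1) = +270.2 kJ/mol
ΔH°rxn = (-2)·(-74.8) + (2)·(+135.1) = 419.8 kJ/mol

ΔH°rxn = 419.8 kJ/mol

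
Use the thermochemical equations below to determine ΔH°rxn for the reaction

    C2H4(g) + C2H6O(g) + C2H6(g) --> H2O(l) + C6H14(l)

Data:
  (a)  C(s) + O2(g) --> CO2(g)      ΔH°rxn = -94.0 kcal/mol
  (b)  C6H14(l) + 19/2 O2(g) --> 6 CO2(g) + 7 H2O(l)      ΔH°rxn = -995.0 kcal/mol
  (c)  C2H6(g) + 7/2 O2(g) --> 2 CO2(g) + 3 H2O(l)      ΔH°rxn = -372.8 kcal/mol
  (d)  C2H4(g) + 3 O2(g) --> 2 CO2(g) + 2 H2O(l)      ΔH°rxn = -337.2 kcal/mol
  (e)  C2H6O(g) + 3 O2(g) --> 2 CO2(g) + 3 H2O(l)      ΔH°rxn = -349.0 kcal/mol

ΔH°rxn = -64.0 kcal/mol

(a): not needed (C(s) appears nowhere else).
(b) reversed (reverse to put C6H14(l) on the product side): +995.0 kcal/mol
(c) as written (C2H6(g) already on the reactant side): -372.8 kcal/mol
(d) as written (C2H4(g) already on the reactant side): -337.2 kcal/mol
(e) as written (C2H6O(g) already on the reactant side): -349.0 kcal/mol
Since enthalpy is a state function, ΔH°rxn = (+995.0) + (-372.8) + (-337.2) + (-349.0) = -64.0 kcal/mol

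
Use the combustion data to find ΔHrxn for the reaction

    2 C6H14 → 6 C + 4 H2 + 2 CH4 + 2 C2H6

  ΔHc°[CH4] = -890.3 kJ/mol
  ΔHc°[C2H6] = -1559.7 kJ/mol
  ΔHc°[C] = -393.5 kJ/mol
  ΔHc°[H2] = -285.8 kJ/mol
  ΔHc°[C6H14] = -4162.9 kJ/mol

ΔHrxn = 78.4 kJ/mol

Using ΔH = Σ nΔHc°(reactants) − Σ nΔHc°(products):
= [2·(-4162.9)] − [6·(-393.5) + 4·(-285.8) + 2·(-890.3) + 2·(-1559.7)]
= 78.4 kJ/mol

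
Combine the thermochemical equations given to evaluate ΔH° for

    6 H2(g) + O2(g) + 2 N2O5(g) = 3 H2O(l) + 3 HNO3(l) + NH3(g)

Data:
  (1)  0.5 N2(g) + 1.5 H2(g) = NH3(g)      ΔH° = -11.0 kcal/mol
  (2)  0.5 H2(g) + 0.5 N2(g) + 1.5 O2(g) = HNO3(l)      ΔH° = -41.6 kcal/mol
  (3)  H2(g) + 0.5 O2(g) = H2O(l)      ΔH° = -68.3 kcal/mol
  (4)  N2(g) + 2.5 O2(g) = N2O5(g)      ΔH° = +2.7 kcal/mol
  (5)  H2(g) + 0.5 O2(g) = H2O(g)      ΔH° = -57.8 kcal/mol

ΔH° = -346.1 kcal/mol

(1) as written: -11.0 kcal/mol
(2) × 3: (3)·(-41.6) = -124.8 kcal/mol
(3) × 3: (3)·(-68.3) = -204.9 kcal/mol
(4) reversed and × 2: (-2)·(+2.7) = -5.4 kcal/mol
(5): not needed.
ΔH° = (1)·(-11.0) + (3)·(-41.6) + (3)·(-68.3) + (-2)·(+2.7) = -346.1 kcal/mol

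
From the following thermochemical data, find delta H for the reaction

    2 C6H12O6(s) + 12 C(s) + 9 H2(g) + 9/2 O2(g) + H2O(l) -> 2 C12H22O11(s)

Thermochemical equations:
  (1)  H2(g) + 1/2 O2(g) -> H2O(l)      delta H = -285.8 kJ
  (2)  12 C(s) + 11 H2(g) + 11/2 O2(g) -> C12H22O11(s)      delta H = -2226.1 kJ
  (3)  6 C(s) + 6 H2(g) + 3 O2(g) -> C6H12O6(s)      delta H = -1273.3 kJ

delta H = -1619.8 kJ

(1) reversed: +285.8 kJ
(2) × 2: (2)·(-2226.1) = -4452.2 kJ
(3) reversed and × 2: (-2)·(-1273.3) = +2546.6 kJ
Combining the equations, delta H = (-1)·(-285.8) + (2)·(-2226.1) + (-2)·(-1273.3) = -1619.8 kJ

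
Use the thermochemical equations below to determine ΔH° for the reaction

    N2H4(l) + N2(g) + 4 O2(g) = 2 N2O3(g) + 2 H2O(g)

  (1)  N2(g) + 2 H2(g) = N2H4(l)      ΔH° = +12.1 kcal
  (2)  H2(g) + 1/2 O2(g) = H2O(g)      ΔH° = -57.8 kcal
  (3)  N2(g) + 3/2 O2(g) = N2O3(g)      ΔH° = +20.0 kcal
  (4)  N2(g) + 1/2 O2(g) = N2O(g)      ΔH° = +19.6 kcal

(1) reversed: -12.1 kcal
(2) × 2: (2)·(-57.8) = -115.6 kcal
(3) × 2: (2)·(+20.0) = +40.0 kcal
(4): not needed.
ΔH° = (-1)·(+12.1) + (2)·(-57.8) + (2)·(+20.0) = -87.7 kcal

ΔH° = -87.7 kcal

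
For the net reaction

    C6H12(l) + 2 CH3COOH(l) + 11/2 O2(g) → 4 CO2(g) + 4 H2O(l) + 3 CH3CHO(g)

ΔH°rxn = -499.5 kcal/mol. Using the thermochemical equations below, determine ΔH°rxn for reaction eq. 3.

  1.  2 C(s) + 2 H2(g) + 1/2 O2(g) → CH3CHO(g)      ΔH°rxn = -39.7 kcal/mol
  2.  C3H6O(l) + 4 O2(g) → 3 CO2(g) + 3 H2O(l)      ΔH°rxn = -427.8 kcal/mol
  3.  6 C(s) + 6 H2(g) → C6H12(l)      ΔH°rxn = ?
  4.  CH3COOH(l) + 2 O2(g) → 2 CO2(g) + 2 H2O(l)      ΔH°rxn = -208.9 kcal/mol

ΔH°rxn = -37.4 kcal/mol

eq. 1 × 3 (scale by 3 for the 3 CH3CHO(g)): (3)·(-39.7) = -119.1 kcal/mol
eq. 2: not needed (C3H6O(l) appears nowhere else).
eq. 3 reversed (C6H12(l) must end up as a reactant): contributes −x
eq. 4 × 2 (scale by 2 for the 2 CH3COOH(l)): (2)·(-208.9) = -417.8 kcal/mol
-499.5 = (-119.1) + (-417.8) − x
x = (-499.5 − (-536.9)) / (-1) = -37.4 kcal/mol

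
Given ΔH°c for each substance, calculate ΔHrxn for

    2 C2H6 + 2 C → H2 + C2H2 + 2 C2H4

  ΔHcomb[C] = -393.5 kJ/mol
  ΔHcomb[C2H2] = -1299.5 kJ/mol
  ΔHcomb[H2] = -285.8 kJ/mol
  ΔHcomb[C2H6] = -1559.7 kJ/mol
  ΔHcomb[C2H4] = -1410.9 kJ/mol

With combustion enthalpies, reactants minus products:
= [2·(-1559.7) + 2·(-393.5)] − [1·(-285.8) + 1·(-1299.5) + 2·(-1410.9)]
= 500.7 kJ/mol

ΔHrxn = 500.7 kJ/mol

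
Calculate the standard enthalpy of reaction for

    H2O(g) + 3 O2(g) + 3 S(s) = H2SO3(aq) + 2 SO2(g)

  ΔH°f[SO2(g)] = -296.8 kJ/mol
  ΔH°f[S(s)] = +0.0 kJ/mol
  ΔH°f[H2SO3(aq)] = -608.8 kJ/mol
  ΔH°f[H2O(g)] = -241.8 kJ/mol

Products: 1·(-608.8) + 2·(-296.8) = -1202.4
Reactants: 1·(-241.8) + 3·(+0.0) + 3·(+0.0) = -241.8
ΔH_rxn = (-1202.4) − (-241.8) = -960.6 kJ/mol

ΔH_rxn = -960.6 kJ/mol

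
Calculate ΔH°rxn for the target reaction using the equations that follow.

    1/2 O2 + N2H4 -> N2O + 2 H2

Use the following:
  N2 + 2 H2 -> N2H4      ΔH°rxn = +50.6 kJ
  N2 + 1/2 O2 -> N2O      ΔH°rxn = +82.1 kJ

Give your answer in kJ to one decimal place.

equation 1 reversed (N2H4 must end up as a reactant): -50.6 kJ
equation 2 as written (N2O already on the product side): +82.1 kJ
ΔH°rxn = (-50.6) + (+82.1) = 31.5 kJ

ΔH°rxn = 31.5 kJ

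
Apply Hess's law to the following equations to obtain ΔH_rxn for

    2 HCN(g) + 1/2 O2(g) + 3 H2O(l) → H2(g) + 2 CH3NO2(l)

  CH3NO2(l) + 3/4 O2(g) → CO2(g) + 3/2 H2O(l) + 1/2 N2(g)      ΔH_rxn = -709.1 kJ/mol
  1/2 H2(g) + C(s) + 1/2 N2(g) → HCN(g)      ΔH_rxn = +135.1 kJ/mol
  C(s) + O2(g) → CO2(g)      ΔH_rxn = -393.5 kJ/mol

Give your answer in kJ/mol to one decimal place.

ΔH_rxn = 361.0 kJ/mol

equation 1 reversed and × 2 (reverse to put CH3NO2(l) on the product side; scale by 2 for the 2 CH3NO2(l)): (-2)·(-709.1) = +1418.2 kJ/mol
equation 2 reversed and × 2 (HCN(g) must end up as a reactant; ×2 to match 2 HCN(g) in the target): (-2)·(+135.1) = -270.2 kJ/mol
equation 3 × 2: (2)·(-393.5) = -787.0 kJ/mol
ΔH_rxn = (-2)·(-709.1) + (-2)·(+135.1) + (2)·(-393.5) = 361.0 kJ/mol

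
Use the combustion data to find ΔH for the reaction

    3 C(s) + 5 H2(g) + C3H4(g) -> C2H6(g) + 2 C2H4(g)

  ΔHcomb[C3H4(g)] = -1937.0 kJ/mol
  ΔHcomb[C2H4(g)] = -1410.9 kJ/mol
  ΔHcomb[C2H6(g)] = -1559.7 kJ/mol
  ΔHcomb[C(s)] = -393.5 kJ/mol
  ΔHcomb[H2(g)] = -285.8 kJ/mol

Using ΔH = Σ nΔHc°(reactants) − Σ nΔHc°(products):
= [3·(-393.5) + 5·(-285.8) + 1·(-1937.0)] − [1·(-1559.7) + 2·(-1410.9)]
= -165.0 kJ/mol

ΔH = -165.0 kJ/mol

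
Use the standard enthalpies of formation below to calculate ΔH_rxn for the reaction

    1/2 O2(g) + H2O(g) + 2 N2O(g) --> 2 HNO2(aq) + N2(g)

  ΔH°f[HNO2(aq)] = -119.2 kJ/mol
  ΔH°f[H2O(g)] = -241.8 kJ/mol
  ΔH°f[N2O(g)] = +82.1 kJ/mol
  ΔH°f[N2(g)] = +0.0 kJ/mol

Products: 2·(-119.2) + 1·(+0.0) = -238.4
Reactants: 1/2·(+0.0) + 1·(-241.8) + 2·(+82.1) = -77.6
ΔH_rxn = (-238.4) − (-77.6) = -160.8 kJ/mol

ΔH_rxn = -160.8 kJ/mol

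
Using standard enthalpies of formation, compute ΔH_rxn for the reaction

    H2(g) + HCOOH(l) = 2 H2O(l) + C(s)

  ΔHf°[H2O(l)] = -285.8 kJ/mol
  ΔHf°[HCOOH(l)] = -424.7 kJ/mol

ΔH°rxn = Σ nΔHf°(products) − Σ nΔHf°(reactants).
Products: 2·(-285.8) + 1·(+0.0) = -571.6
Reactants: 1·(+0.0) + 1·(-424.7) = -424.7
ΔH_rxn = (-571.6) − (-424.7) = -146.9 kJ/mol

ΔH_rxn = -146.9 kJ/mol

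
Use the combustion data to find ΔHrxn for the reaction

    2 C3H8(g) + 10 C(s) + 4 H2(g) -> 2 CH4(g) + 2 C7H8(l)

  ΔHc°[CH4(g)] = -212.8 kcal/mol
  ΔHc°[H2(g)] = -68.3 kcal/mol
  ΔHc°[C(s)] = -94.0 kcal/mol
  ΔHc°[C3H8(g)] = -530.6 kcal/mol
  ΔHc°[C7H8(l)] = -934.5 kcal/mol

ΔHrxn = 20.2 kcal/mol

Using ΔH = Σ nΔHc°(reactants) − Σ nΔHc°(products):
= [2·(-530.6) + 10·(-94.0) + 4·(-68.3)] − [2·(-212.8) + 2·(-934.5)]
= 20.2 kcal/mol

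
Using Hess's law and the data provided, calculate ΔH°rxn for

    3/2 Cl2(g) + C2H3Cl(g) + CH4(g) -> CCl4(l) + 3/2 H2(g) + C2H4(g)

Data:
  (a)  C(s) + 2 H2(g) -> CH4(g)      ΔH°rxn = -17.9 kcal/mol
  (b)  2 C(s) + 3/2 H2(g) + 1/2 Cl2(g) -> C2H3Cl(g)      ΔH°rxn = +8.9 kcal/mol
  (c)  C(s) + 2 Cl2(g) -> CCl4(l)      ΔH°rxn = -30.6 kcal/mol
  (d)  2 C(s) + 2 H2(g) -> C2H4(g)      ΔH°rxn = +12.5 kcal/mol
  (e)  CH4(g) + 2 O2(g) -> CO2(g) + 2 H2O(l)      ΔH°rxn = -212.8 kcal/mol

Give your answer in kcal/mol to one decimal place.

ΔH°rxn = -9.1 kcal/mol

(a) reversed: +17.9 kcal/mol
(b) reversed: -8.9 kcal/mol
(c) as written: -30.6 kcal/mol
(d) as written: +12.5 kcal/mol
(e): not needed.
By Hess's law, ΔH°rxn = (-1)·(-17.9) + (-1)·(+8.9) + (1)·(-30.6) + (1)·(+12.5) = -9.1 kcal/mol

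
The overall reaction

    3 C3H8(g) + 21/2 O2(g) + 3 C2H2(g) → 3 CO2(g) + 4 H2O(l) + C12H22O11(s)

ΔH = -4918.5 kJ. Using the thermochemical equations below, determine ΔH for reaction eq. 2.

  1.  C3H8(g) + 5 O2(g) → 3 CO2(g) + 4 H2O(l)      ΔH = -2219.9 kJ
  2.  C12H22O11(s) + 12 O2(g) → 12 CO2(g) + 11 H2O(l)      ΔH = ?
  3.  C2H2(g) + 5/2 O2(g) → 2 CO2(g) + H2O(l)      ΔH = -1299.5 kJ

eq. 1 × 3: (3)·(-2219.9) = -6659.7 kJ
eq. 2 reversed: contributes −x
eq. 3 × 3: (3)·(-1299.5) = -3898.5 kJ
-4918.5 = (-6659.7) + (-3898.5) − x
x = (-4918.5 − (-10558.2)) / (-1) = -5639.7 kJ

ΔH = -5639.7 kJ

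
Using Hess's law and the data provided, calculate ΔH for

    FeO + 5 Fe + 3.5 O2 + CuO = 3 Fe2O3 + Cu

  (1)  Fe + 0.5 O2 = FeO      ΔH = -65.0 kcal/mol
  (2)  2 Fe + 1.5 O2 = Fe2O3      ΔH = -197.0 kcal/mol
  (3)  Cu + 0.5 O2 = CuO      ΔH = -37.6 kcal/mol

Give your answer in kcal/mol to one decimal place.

ΔH = -488.4 kcal/mol

(1) reversed (FeO must end up as a reactant): +65.0 kcal/mol
(2) × 3 (scale by 3 for the 3 Fe2O3): (3)·(-197.0) = -591.0 kcal/mol
(3) reversed (reverse to put CuO on the reactant side): +37.6 kcal/mol
Since enthalpy is a state function, ΔH = (-1)·(-65.0) + (3)·(-197.0) + (-1)·(-37.6) = -488.4 kcal/mol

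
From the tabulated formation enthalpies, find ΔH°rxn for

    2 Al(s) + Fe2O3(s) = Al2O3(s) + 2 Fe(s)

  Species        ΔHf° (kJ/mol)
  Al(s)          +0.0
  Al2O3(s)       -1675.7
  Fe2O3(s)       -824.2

Products: 1·(-1675.7) + 2·(+0.0) = -1675.7
Reactants: 2·(+0.0) + 1·(-824.2) = -824.2
ΔH°rxn = (-1675.7) − (-824.2) = -851.5 kJ/mol

ΔH°rxn = -851.5 kJ/mol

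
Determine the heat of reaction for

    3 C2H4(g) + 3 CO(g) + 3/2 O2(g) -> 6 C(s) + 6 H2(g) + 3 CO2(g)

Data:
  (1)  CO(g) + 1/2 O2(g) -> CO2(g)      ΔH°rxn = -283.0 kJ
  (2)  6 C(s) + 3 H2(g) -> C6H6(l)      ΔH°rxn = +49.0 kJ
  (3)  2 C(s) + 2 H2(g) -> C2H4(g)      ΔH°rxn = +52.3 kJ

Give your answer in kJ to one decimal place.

(1) × 3 (scale by 3 for the 3 CO(g)): (3)·(-283.0) = -849.0 kJ
(2): not needed (C6H6(l) appears nowhere else).
(3) reversed and × 3 (C2H4(g) must end up as a reactant; scale by 3 for the 3 C2H4(g)): (-3)·(+52.3) = -156.9 kJ
ΔH°rxn = (-849.0) + (-156.9) = -1005.9 kJ

ΔH°rxn = -1005.9 kJ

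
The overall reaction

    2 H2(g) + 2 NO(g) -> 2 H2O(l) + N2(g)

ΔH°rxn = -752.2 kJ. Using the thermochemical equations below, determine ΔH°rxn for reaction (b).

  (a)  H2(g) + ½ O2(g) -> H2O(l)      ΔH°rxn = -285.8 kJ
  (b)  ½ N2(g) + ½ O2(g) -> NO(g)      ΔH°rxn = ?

(a) × 2: (2)·(-285.8) = -571.6 kJ
(b) reversed and × 2: contributes −2·x
-752.2 = (-571.6) − 2·x
x = (-752.2 − (-571.6)) / (-2) = 90.3 kJ

ΔH°rxn = 90.3 kJ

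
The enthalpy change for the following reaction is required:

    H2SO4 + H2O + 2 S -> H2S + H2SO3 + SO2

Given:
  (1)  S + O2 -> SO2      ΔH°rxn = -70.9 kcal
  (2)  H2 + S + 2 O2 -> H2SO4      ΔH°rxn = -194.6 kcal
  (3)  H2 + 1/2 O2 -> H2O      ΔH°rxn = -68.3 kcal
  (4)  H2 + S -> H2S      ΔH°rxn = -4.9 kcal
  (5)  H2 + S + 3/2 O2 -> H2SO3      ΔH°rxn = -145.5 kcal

ΔH°rxn = 41.6 kcal

(1) as written: -70.9 kcal
(2) reversed: +194.6 kcal
(3) reversed: +68.3 kcal
(4) as written: -4.9 kcal
(5) as written: -145.5 kcal
ΔH°rxn = (1)·(-70.9) + (-1)·(-194.6) + (-1)·(-68.3) + (1)·(-4.9) + (1)·(-145.5) = 41.6 kcal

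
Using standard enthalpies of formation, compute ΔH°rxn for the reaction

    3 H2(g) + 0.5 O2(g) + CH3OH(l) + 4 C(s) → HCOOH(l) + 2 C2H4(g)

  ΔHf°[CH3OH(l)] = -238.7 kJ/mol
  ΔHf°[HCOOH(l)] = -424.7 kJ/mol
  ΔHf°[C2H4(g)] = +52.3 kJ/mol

ΔH°rxn = -81.4 kJ/mol

Products: 1·(-424.7) + 2·(+52.3) = -320.1
Reactants: 3·(+0.0) + 1/2·(+0.0) + 1·(-238.7) + 4·(+0.0) = -238.7
ΔH°rxn = (-320.1) − (-238.7) = -81.4 kJ/mol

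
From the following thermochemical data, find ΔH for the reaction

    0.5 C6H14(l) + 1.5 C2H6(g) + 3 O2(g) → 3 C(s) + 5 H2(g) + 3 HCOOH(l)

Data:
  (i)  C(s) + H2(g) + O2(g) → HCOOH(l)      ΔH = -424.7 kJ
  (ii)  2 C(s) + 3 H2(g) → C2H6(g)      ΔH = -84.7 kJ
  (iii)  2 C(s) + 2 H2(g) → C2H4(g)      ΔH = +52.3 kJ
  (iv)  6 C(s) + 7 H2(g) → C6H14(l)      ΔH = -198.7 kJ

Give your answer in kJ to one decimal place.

ΔH = -1047.7 kJ

(i) × 3 (scale by 3 for the 3 HCOOH(l)): (3)·(-424.7) = -1274.1 kJ
(ii) reversed and × 3/2 (C2H6(g) must end up as a reactant; scale by 3/2 for the 3/2 C2H6(g)): (-3/2)·(-84.7) = +127.05 kJ
(iii): not needed (C2H4(g) appears nowhere else).
(iv) reversed and × 1/2 (reverse to put C6H14(l) on the reactant side; scale by 1/2 for the 1/2 C6H14(l)): (-1/2)·(-198.7) = +99.35 kJ
By Hess's law, ΔH = (3)·(-424.7) + (-3/2)·(-84.7) + (-1/2)·(-198.7) = -1047.7 kJ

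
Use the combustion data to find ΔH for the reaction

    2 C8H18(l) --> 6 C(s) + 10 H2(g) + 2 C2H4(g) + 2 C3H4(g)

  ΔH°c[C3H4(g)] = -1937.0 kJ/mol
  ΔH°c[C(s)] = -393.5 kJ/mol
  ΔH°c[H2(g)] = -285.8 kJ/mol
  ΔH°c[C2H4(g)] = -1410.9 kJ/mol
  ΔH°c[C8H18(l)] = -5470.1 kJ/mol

Using ΔH = Σ nΔHc°(reactants) − Σ nΔHc°(products):
= [2·(-5470.1)] − [6·(-393.5) + 10·(-285.8) + 2·(-1410.9) + 2·(-1937.0)]
= 974.6 kJ/mol

ΔH = 974.6 kJ/mol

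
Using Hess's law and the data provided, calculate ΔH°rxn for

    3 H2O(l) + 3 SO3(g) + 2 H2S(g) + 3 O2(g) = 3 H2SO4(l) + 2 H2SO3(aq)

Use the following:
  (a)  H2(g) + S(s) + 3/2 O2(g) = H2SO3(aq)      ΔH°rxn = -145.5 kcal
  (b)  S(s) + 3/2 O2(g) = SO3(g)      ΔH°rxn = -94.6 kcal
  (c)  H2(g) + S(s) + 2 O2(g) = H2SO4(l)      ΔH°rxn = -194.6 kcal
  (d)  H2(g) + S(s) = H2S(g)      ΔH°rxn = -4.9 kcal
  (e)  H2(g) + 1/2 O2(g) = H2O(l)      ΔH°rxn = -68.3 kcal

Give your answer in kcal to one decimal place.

ΔH°rxn = -376.3 kcal

(a) × 2 (×2 to match 2 H2SO3(aq) in the target): (2)·(-145.5) = -291.0 kcal
(b) reversed and × 3 (reverse to put SO3(g) on the reactant side; scale by 3 for the 3 SO3(g)): (-3)·(-94.6) = +283.8 kcal
(c) × 3 (×3 to match 3 H2SO4(l) in the target): (3)·(-194.6) = -583.8 kcal
(d) reversed and × 2 (H2S(g) must end up as a reactant; ×2 to match 2 H2S(g) in the target): (-2)·(-4.9) = +9.8 kcal
(e) reversed and × 3 (reverse to put H2O(l) on the reactant side; ×3 to match 3 H2O(l) in the target): (-3)·(-68.3) = +204.9 kcal
ΔH°rxn = (2)·(-145.5) + (-3)·(-94.6) + (3)·(-194.6) + (-2)·(-4.9) + (-3)·(-68.3) = -376.3 kcal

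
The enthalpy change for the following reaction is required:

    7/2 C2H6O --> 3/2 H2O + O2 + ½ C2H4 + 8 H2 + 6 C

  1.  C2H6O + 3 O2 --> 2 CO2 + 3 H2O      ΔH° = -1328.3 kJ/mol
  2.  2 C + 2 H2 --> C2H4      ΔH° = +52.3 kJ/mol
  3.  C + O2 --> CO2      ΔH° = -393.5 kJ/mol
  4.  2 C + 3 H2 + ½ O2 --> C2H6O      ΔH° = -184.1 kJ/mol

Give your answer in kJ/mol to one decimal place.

ΔH° = 307.8 kJ/mol

eq. 1 × 1/2 (scale by 1/2 for the 3/2 H2O): (1/2)·(-1328.3) = -664.15 kJ/mol
eq. 2 × 1/2 (×1/2 to match 1/2 C2H4 in the target): (1/2)·(+52.3) = +26.15 kJ/mol
eq. 3 reversed: +393.5 kJ/mol
eq. 4 reversed and × 3: (-3)·(-184.1) = +552.3 kJ/mol
Summing the manipulated equations, ΔH° = (-664.15) + (+26.15) + (+393.5) + (+552.3) = 307.8 kJ/mol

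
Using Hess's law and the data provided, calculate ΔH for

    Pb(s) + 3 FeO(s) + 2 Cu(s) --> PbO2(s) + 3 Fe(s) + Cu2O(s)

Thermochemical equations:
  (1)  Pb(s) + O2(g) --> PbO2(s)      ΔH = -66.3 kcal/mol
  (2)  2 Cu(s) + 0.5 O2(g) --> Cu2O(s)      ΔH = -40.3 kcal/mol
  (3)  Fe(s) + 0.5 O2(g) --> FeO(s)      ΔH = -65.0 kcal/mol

(1) as written (PbO2(s) already on the product side): -66.3 kcal/mol
(2) as written (Cu2O(s) already on the product side): -40.3 kcal/mol
(3) reversed and × 3 (reverse to put FeO(s) on the reactant side; scale by 3 for the 3 FeO(s)): (-3)·(-65.0) = +195.0 kcal/mol
ΔH = (-66.3) + (-40.3) + (+195.0) = 88.4 kcal/mol

ΔH = 88.4 kcal/mol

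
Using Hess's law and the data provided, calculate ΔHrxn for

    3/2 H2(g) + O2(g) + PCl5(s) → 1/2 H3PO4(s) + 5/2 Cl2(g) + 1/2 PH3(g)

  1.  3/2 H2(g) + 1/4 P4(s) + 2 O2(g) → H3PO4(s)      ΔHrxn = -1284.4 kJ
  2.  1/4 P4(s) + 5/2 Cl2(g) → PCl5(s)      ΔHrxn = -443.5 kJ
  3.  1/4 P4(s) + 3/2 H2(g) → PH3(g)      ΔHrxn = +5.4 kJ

eq. 1 × 1/2: (1/2)·(-1284.4) = -642.2 kJ
eq. 2 reversed: +443.5 kJ
eq. 3 × 1/2: (1/2)·(+5.4) = +2.7 kJ
ΔHrxn = (-642.2) + (+443.5) + (+2.7) = -196.0 kJ

ΔHrxn = -196.0 kJ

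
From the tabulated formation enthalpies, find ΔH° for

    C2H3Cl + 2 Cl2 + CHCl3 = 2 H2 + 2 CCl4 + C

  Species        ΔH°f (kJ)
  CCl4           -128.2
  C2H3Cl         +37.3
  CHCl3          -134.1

ΔH° = -159.6 kJ

Products: 2·(+0.0) + 2·(-128.2) + 1·(+0.0) = -256.4
Reactants: 1·(+37.3) + 2·(+0.0) + 1·(-134.1) = -96.8
ΔH° = (-256.4) − (-96.8) = -159.6 kJ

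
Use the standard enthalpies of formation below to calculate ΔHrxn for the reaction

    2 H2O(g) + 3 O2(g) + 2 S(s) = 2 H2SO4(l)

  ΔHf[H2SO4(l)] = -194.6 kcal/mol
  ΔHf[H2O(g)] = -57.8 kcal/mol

ΔH°rxn = Σ nΔHf°(products) − Σ nΔHf°(reactants).
Products: 2·(-194.6) = -389.2
Reactants: 2·(-57.8) + 3·(+0.0) + 2·(+0.0) = -115.6
ΔHrxn = (-389.2) − (-115.6) = -273.6 kcal/mol

ΔHrxn = -273.6 kcal/mol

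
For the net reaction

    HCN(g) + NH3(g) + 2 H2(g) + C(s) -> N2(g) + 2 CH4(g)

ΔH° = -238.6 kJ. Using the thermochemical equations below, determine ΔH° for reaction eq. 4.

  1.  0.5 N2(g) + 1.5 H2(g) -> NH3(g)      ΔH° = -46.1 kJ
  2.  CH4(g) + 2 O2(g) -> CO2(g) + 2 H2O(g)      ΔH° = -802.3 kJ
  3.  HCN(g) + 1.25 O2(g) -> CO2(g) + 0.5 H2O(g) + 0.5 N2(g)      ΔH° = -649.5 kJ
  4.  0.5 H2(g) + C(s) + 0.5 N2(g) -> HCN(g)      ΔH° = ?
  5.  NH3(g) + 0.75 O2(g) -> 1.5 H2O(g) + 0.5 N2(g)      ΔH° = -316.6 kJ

eq. 1 as written: -46.1 kJ
eq. 2 reversed and × 2: (-2)·(-802.3) = +1604.6 kJ
eq. 3 × 2: (2)·(-649.5) = -1299.0 kJ
eq. 4 as written: contributes x
eq. 5 × 2: (2)·(-316.6) = -633.2 kJ
-238.6 = (-46.1) + (+1604.6) + (-1299.0) + (-633.2) + x
x = (-238.6 − (-373.7)) / (1) = 135.1 kJ

ΔH° = 135.1 kJ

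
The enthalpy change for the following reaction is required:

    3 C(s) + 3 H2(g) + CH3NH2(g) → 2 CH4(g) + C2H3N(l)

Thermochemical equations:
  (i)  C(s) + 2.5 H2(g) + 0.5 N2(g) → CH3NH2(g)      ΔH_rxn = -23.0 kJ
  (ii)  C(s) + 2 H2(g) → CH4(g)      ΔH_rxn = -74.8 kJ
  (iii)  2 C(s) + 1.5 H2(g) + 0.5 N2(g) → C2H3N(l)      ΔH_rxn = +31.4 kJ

(i) reversed: +23.0 kJ
(ii) × 2: (2)·(-74.8) = -149.6 kJ
(iii) as written: +31.4 kJ
ΔH_rxn = (-1)·(-23.0) + (2)·(-74.8) + (1)·(+31.4) = -95.2 kJ

ΔH_rxn = -95.2 kJ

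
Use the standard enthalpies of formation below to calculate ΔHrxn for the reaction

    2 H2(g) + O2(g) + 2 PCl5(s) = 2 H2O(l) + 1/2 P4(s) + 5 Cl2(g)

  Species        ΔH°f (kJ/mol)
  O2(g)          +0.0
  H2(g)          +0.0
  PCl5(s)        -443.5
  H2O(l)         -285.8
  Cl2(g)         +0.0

ΔH°rxn = Σ nΔHf°(products) − Σ nΔHf°(reactants).
Products: 2·(-285.8) + 1/2·(+0.0) + 5·(+0.0) = -571.6
Reactants: 2·(+0.0) + 1·(+0.0) + 2·(-443.5) = -887.0
ΔHrxn = (-571.6) − (-887.0) = 315.4 kJ/mol

ΔHrxn = 315.4 kJ/mol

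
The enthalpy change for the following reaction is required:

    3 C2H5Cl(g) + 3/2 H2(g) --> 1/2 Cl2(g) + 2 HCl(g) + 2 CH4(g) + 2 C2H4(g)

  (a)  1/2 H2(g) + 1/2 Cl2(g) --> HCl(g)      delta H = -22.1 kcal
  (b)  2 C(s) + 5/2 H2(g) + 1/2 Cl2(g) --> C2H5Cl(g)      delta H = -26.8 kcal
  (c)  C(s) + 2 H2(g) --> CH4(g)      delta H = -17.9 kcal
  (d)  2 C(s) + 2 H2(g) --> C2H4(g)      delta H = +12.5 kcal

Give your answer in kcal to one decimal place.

(a) × 2: (2)·(-22.1) = -44.2 kcal
(b) reversed and × 3: (-3)·(-26.8) = +80.4 kcal
(c) × 2: (2)·(-17.9) = -35.8 kcal
(d) × 2: (2)·(+12.5) = +25.0 kcal
Combining the equations, delta H = (-44.2) + (+80.4) + (-35.8) + (+25.0) = 25.4 kcal

delta H = 25.4 kcal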